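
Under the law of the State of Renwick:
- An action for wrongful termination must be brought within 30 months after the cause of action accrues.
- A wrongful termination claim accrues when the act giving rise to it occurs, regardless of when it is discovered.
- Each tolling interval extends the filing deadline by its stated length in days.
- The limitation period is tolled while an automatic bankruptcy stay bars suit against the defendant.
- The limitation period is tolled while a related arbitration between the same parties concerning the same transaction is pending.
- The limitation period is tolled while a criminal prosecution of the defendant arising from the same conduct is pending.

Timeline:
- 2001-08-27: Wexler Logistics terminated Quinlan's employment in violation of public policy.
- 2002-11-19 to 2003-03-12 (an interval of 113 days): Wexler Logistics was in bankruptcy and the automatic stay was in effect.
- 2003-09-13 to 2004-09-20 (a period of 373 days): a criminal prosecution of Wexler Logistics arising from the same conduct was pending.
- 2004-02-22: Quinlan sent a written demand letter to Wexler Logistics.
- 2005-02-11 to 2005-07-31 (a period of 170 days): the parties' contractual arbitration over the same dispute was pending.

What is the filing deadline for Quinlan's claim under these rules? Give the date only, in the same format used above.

The claim accrued on 2001-08-27, when the wrongful act occurred.
Adding the 30 months base period to 2001-08-27 gives a deadline of 2004-02-27, before any tolling.
Because the automatic bankruptcy stay ran from 2002-11-19 to 2003-03-12, the deadline is extended by 113 days to 2004-06-19.
The pending criminal prosecution from 2003-09-13 to 2004-09-20 tolled the period for 373 days, extending the deadline to 2005-06-27.
The period was tolled for 170 days by the pending related arbitration (2005-02-11 to 2005-07-31), pushing the deadline to 2005-12-14.
The other events in the timeline have no effect on the limitation period under the stated rules.

2005-12-14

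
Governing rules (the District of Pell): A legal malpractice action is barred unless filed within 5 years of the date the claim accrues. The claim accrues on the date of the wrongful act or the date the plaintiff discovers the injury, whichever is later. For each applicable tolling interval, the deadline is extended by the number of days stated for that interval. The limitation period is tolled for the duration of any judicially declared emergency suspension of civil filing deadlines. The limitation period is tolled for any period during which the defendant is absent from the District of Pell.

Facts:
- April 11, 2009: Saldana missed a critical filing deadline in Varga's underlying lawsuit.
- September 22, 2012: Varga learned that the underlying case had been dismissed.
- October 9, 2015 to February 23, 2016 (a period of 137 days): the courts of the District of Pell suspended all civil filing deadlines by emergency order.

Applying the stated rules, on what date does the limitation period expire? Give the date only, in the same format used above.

February 6, 2018

Taking the later of the act (April 11, 2009) and discovery (September 22, 2012), the claim accrued on September 22, 2012.
The untolled deadline — 5 years after September 22, 2012 — is September 22, 2017.
The period was tolled for 137 days by the emergency suspension of filing deadlines (October 9, 2015 to February 23, 2016), pushing the deadline to February 6, 2018.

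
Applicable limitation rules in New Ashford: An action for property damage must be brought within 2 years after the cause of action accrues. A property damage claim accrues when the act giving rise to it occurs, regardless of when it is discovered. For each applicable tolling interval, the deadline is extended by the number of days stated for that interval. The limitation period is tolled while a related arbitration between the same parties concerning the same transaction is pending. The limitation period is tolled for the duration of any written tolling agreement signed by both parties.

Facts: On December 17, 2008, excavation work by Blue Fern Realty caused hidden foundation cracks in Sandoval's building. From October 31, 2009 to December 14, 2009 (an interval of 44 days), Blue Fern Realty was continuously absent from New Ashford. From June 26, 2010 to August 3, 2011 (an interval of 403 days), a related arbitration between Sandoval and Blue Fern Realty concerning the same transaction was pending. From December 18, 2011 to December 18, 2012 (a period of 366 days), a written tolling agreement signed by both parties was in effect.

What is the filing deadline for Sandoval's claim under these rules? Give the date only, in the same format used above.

January 24, 2013

The cause of action accrued on December 17, 2008, the date of the act.
The untolled deadline — 2 years after December 17, 2008 — is December 17, 2010.
The pending related arbitration from June 26, 2010 to August 3, 2011 tolled the period for 403 days, extending the deadline to January 24, 2012.
Because the written tolling agreement ran from December 18, 2011 to December 18, 2012, the deadline is extended by 366 days to January 24, 2013.
No stated provision tolls the period for the defendant's absence, so the interval from October 31, 2009 to December 14, 2009 has no effect on the deadline.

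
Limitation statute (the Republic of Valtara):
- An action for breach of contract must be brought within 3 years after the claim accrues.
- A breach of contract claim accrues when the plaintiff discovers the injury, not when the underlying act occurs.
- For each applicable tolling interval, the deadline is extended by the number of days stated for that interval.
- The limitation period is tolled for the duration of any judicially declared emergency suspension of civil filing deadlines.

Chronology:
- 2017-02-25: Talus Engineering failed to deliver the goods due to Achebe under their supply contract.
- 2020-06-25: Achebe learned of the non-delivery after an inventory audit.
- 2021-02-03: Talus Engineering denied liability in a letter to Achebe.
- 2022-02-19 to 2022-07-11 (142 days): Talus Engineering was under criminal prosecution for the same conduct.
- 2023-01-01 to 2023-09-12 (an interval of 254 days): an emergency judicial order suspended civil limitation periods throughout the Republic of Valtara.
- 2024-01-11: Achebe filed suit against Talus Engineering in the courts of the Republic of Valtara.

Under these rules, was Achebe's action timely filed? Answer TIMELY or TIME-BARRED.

The claim did not accrue until Achebe discovered the injury on 2020-06-25; the 2017-02-25 act date does not start the clock under the stated rule.
The untolled deadline — 3 years after 2020-06-25 — is 2023-06-25.
The period was tolled for 254 days by the emergency suspension of filing deadlines (2023-01-01 to 2023-09-12), pushing the deadline to 2024-03-05.
The pending criminal prosecution from 2022-02-19 to 2022-07-11 does not toll the period, because no stated rule makes a criminal prosecution a tolling event.
None of the other events listed affects the running of the period under the stated rules.
Achebe filed on 2024-01-11, before the 2024-03-05 deadline, so the action is timely.

TIMELY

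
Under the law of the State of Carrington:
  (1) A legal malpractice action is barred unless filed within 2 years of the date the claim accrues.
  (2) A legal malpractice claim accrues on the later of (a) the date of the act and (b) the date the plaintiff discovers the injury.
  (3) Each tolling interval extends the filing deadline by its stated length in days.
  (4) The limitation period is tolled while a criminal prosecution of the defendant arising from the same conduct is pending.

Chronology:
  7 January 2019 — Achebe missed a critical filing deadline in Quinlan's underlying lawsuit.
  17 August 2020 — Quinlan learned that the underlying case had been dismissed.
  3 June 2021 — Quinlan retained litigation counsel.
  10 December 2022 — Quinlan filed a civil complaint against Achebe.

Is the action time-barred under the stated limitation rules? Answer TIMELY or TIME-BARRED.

The claim accrued on 17 August 2020 — the later of the 7 January 2019 act and the 17 August 2020 discovery.
Adding the 2 years base period to 17 August 2020 gives a deadline of 17 August 2022, before any tolling.
None of the other events listed affects the running of the period under the stated rules.
The 10 December 2022 filing falls after the 17 August 2022 deadline; the claim is time-barred.

TIME-BARRED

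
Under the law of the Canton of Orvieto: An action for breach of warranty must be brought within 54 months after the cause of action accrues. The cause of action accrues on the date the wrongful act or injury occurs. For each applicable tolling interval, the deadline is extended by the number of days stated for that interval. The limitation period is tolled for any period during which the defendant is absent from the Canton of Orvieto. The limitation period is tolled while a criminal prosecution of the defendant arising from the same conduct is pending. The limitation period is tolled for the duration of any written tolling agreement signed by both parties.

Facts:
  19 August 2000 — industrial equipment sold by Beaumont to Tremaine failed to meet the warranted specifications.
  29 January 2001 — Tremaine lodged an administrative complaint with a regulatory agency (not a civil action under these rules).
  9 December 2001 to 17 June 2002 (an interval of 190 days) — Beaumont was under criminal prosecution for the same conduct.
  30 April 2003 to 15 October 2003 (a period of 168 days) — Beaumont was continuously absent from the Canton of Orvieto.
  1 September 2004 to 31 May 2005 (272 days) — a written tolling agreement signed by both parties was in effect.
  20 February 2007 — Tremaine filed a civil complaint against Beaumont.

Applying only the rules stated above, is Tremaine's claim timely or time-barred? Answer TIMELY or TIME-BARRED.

The cause of action accrued on 19 August 2000, the date of the act.
The untolled deadline — 54 months after 19 August 2000 — is 19 February 2005.
The pending criminal prosecution from 9 December 2001 to 17 June 2002 tolled the period for 190 days, extending the deadline to 28 August 2005.
The period was tolled for 168 days by the defendant's absence from the jurisdiction (30 April 2003 to 15 October 2003), pushing the deadline to 12 February 2006.
The written tolling agreement from 1 September 2004 to 31 May 2005 tolled the period for 272 days, extending the deadline to 11 November 2006.
None of the other events listed affects the running of the period under the stated rules.
Filing on 20 February 2007 missed the 11 November 2006 deadline — the action is time-barred.

TIME-BARRED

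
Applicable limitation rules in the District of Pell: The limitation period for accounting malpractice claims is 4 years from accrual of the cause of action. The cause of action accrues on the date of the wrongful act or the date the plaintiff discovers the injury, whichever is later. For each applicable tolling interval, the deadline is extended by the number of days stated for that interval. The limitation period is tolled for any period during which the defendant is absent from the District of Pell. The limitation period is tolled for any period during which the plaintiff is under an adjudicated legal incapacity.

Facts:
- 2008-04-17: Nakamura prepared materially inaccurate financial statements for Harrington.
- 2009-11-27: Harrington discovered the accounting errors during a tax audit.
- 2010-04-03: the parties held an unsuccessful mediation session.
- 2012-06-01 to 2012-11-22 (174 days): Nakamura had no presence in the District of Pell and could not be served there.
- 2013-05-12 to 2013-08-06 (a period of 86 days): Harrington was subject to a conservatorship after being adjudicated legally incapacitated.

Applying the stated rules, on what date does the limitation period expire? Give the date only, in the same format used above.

The claim accrued on 2009-11-27 — the later of the 2008-04-17 act and the 2009-11-27 discovery.
Adding the 4 years base period to 2009-11-27 gives a deadline of 2013-11-27, before any tolling.
The period was tolled for 174 days by the defendant's absence from the jurisdiction (2012-06-01 to 2012-11-22), pushing the deadline to 2014-05-20.
The period was tolled for 86 days by the plaintiff's legal incapacity (2013-05-12 to 2013-08-06), pushing the deadline to 2014-08-14.
None of the other events listed affects the running of the period under the stated rules.

2014-08-14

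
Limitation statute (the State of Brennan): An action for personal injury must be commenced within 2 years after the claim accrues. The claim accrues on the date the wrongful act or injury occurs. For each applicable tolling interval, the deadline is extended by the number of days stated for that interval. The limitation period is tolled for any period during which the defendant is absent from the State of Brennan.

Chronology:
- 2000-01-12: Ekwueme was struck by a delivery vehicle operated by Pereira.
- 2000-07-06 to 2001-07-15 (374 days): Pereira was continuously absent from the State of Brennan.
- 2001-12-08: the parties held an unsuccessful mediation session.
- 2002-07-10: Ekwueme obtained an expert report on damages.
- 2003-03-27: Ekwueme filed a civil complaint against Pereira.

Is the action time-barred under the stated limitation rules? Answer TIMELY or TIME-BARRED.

TIME-BARRED

The claim accrued on 2000-01-12, the date of the act.
2 years from 2000-01-12 is 2002-01-12.
The period was tolled for 374 days by the defendant's absence from the jurisdiction (2000-07-06 to 2001-07-15), pushing the deadline to 2003-01-21.
The other events in the timeline have no effect on the limitation period under the stated rules.
Ekwueme filed on 2003-03-27, after the 2003-01-21 deadline, so the action is time-barred.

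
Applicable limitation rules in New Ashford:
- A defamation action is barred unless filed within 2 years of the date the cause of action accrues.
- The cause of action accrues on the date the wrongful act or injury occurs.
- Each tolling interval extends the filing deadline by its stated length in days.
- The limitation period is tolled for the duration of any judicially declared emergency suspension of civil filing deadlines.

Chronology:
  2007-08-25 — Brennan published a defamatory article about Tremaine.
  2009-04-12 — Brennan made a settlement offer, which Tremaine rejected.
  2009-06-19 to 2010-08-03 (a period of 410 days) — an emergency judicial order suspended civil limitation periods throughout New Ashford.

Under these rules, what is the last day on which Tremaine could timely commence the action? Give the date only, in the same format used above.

The cause of action accrued on 2007-08-25, the date of the act.
The untolled deadline — 2 years after 2007-08-25 — is 2009-08-25.
The period was tolled for 410 days by the emergency suspension of filing deadlines (2009-06-19 to 2010-08-03), pushing the deadline to 2010-10-09.
The other events in the timeline have no effect on the limitation period under the stated rules.

2010-10-09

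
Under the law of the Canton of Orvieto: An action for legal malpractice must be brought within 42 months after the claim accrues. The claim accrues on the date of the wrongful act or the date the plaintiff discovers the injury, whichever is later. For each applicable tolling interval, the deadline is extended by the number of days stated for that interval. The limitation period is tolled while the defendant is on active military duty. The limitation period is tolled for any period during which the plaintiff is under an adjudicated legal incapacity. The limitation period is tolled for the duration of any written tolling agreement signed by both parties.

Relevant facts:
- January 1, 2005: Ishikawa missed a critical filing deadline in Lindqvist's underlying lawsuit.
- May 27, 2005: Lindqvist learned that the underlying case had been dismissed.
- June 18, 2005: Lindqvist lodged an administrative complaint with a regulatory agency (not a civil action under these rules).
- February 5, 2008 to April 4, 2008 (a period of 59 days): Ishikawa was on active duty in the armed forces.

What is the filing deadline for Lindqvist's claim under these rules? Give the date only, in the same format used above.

Because discovery on May 27, 2005 post-dates the January 1, 2005 act, accrual under the later-of rule falls on May 27, 2005.
The untolled deadline — 42 months after May 27, 2005 — is November 27, 2008.
The period was tolled for 59 days by the defendant's active military service (February 5, 2008 to April 4, 2008), pushing the deadline to January 25, 2009.
The other events in the timeline have no effect on the limitation period under the stated rules.

January 25, 2009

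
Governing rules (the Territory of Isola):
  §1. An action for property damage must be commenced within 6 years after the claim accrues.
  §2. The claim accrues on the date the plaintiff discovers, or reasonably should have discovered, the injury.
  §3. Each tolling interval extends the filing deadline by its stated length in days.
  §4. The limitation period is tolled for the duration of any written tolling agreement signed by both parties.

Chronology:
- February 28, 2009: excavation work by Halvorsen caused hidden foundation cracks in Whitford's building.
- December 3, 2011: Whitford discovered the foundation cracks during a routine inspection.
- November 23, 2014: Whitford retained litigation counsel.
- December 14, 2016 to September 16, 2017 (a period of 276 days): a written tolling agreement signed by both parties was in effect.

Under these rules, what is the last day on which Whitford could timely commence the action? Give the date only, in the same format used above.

Under the discovery rule, the claim accrued on December 3, 2011, when Whitford discovered the injury — not on the February 28, 2009 date of the underlying act.
The untolled deadline — 6 years after December 3, 2011 — is December 3, 2017.
Because the written tolling agreement ran from December 14, 2016 to September 16, 2017, the deadline is extended by 276 days to September 5, 2018.
None of the other events listed affects the running of the period under the stated rules.

September 5, 2018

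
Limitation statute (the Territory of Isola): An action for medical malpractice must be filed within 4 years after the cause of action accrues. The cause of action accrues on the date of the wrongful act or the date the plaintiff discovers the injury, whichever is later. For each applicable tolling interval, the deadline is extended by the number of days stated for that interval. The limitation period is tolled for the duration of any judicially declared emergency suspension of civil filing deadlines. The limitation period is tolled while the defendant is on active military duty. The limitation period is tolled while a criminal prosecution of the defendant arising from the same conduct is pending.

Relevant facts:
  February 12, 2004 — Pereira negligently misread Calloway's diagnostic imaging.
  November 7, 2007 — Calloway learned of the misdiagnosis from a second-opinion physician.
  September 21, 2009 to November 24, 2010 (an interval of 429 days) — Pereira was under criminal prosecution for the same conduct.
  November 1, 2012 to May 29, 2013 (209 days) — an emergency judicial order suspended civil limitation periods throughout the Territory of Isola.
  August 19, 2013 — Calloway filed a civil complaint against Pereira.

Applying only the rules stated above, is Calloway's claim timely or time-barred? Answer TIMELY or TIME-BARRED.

TIME-BARRED

The claim accrued on November 7, 2007 — the later of the February 12, 2004 act and the November 7, 2007 discovery.
The untolled deadline — 4 years after November 7, 2007 — is November 7, 2011.
Because the pending criminal prosecution ran from September 21, 2009 to November 24, 2010, the deadline is extended by 429 days to January 9, 2013.
The emergency suspension of filing deadlines from November 1, 2012 to May 29, 2013 tolled the period for 209 days, extending the deadline to August 6, 2013.
Calloway filed on August 19, 2013, after the August 6, 2013 deadline, so the action is time-barred.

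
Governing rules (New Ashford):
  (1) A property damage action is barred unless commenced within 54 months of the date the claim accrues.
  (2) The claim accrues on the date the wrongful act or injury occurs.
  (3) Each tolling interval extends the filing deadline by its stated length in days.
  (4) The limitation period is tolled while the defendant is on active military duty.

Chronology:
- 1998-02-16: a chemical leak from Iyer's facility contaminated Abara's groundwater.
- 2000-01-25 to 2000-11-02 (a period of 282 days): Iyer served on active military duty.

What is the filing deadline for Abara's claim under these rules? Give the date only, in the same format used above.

2003-05-25

The limitation period began to run on 1998-02-16.
Adding the 54 months base period to 1998-02-16 gives a deadline of 2002-08-16, before any tolling.
Because the defendant's active military service ran from 2000-01-25 to 2000-11-02, the deadline is extended by 282 days to 2003-05-25.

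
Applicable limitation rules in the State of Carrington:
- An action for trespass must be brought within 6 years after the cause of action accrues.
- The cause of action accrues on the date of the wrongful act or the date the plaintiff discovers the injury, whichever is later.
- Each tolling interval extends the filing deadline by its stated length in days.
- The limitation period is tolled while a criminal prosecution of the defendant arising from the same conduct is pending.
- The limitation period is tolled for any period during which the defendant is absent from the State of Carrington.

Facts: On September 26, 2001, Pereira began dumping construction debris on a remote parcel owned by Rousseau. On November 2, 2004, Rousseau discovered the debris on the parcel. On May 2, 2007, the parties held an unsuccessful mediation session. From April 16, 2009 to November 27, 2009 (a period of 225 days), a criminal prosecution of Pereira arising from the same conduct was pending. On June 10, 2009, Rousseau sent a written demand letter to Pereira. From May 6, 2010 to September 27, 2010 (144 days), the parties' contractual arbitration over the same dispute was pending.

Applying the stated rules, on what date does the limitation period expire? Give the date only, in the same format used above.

Taking the later of the act (September 26, 2001) and discovery (November 2, 2004), the claim accrued on November 2, 2004.
The untolled deadline — 6 years after November 2, 2004 — is November 2, 2010.
Because the pending criminal prosecution ran from April 16, 2009 to November 27, 2009, the deadline is extended by 225 days to June 15, 2011.
Although a pending arbitration ran from May 6, 2010 to September 27, 2010, the stated rules do not make that a tolling event, so it is disregarded.
The other events in the timeline have no effect on the limitation period under the stated rules.

June 15, 2011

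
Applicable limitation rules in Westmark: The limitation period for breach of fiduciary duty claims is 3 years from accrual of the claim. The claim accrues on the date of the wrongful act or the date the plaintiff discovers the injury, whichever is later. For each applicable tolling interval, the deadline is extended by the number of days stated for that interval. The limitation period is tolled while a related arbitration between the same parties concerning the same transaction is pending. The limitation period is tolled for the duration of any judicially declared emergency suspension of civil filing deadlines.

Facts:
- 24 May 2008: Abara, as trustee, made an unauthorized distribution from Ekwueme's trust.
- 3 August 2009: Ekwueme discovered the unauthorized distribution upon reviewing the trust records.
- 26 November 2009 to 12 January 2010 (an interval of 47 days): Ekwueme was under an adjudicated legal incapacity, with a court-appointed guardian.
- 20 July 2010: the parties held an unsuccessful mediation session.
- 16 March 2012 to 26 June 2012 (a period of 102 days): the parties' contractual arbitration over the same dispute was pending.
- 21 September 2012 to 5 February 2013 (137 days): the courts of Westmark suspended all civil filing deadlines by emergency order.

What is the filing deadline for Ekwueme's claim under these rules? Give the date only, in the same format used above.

The claim accrued on 3 August 2009 — the later of the 24 May 2008 act and the 3 August 2009 discovery.
The untolled deadline — 3 years after 3 August 2009 — is 3 August 2012.
Because the pending related arbitration ran from 16 March 2012 to 26 June 2012, the deadline is extended by 102 days to 13 November 2012.
Because the emergency suspension of filing deadlines ran from 21 September 2012 to 5 February 2013, the deadline is extended by 137 days to 30 March 2013.
The plaintiff's legal incapacity from 26 November 2009 to 12 January 2010 does not toll the period, because no stated rule makes the plaintiff's incapacity a tolling event.
None of the other events listed affects the running of the period under the stated rules.

30 March 2013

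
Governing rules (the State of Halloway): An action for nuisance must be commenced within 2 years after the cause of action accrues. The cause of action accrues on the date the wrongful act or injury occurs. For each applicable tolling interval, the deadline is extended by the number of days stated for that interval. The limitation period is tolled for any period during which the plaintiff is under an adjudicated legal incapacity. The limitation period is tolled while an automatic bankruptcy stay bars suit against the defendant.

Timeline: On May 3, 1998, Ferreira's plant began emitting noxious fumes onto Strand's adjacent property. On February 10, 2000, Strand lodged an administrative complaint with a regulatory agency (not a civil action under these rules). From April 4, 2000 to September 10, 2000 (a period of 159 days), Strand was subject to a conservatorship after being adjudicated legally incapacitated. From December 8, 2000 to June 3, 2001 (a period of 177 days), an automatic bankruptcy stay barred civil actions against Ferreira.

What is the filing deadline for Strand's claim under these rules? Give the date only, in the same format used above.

October 9, 2000

The claim accrued on May 3, 1998, when the wrongful act occurred.
Adding the 2 years base period to May 3, 1998 gives a deadline of May 3, 2000, before any tolling.
Because the plaintiff's legal incapacity ran from April 4, 2000 to September 10, 2000, the deadline is extended by 159 days to October 9, 2000.
The automatic bankruptcy stay starting December 8, 2000 came too late — the period had run on October 9, 2000 — and so does not extend the deadline.
The other events in the timeline have no effect on the limitation period under the stated rules.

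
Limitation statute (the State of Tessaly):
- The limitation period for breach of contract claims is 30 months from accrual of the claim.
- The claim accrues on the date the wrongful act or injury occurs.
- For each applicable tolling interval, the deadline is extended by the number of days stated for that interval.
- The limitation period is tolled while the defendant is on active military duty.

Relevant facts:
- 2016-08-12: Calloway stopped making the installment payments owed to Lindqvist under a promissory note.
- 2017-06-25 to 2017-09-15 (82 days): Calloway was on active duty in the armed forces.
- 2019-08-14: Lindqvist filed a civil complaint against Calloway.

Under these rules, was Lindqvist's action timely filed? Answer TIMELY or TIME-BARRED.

TIME-BARRED

The limitation period began to run on 2016-08-12.
Adding the 30 months base period to 2016-08-12 gives a deadline of 2019-02-12, before any tolling.
Because the defendant's active military service ran from 2017-06-25 to 2017-09-15, the deadline is extended by 82 days to 2019-05-05.
The 2019-08-14 filing falls after the 2019-05-05 deadline; the claim is time-barred.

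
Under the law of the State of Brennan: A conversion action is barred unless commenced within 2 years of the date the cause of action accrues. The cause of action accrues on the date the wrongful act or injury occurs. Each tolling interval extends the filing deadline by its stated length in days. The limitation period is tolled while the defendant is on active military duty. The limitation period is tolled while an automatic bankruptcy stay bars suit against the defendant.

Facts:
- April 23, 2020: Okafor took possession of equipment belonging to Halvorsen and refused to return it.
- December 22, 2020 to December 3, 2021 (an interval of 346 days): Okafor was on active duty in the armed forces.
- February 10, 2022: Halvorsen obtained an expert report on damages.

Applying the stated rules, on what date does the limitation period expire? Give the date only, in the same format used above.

The cause of action accrued on April 23, 2020, the date of the act.
The untolled deadline — 2 years after April 23, 2020 — is April 23, 2022.
The defendant's active military service from December 22, 2020 to December 3, 2021 tolled the period for 346 days, extending the deadline to April 4, 2023.
None of the other events listed affects the running of the period under the stated rules.

April 4, 2023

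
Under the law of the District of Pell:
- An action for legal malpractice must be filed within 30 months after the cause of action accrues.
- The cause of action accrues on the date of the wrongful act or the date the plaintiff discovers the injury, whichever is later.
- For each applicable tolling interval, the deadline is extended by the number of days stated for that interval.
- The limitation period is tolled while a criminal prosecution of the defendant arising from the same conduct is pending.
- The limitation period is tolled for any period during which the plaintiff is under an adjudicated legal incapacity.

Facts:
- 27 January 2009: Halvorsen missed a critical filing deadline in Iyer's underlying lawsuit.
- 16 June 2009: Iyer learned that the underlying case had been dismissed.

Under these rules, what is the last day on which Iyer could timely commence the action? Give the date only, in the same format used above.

16 December 2011

Because discovery on 16 June 2009 post-dates the 27 January 2009 act, accrual under the later-of rule falls on 16 June 2009.
The untolled deadline — 30 months after 16 June 2009 — is 16 December 2011.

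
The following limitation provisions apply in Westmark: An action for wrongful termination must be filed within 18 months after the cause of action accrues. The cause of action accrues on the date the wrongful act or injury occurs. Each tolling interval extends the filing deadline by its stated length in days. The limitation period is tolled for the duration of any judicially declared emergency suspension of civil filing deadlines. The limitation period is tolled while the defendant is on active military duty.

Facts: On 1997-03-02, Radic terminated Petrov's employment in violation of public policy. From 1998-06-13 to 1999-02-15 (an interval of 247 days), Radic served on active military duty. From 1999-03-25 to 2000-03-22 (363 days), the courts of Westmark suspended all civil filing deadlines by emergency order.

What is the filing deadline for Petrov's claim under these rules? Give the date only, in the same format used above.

2000-05-04

The cause of action accrued on 1997-03-02, the date of the act.
The untolled deadline — 18 months after 1997-03-02 — is 1998-09-02.
Because the defendant's active military service ran from 1998-06-13 to 1999-02-15, the deadline is extended by 247 days to 1999-05-07.
The period was tolled for 363 days by the emergency suspension of filing deadlines (1999-03-25 to 2000-03-22), pushing the deadline to 2000-05-04.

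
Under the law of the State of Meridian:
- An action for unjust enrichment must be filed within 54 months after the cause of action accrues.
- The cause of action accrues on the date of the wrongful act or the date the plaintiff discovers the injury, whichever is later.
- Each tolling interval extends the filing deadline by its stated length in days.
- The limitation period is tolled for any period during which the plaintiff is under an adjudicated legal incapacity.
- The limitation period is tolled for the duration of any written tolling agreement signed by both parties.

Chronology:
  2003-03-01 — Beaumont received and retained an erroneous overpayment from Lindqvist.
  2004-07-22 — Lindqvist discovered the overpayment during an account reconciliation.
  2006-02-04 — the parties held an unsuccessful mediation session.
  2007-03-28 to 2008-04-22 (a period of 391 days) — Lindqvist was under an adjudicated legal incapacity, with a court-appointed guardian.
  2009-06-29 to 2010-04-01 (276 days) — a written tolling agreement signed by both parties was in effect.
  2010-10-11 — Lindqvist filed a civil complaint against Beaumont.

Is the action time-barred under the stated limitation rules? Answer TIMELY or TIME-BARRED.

TIMELY

Because discovery on 2004-07-22 post-dates the 2003-03-01 act, accrual under the later-of rule falls on 2004-07-22.
Adding the 54 months base period to 2004-07-22 gives a deadline of 2009-01-22, before any tolling.
The period was tolled for 391 days by the plaintiff's legal incapacity (2007-03-28 to 2008-04-22), pushing the deadline to 2010-02-17.
The period was tolled for 276 days by the written tolling agreement (2009-06-29 to 2010-04-01), pushing the deadline to 2010-11-20.
None of the other events listed affects the running of the period under the stated rules.
Filing on 2010-10-11 beat the 2010-11-20 deadline — the action is timely.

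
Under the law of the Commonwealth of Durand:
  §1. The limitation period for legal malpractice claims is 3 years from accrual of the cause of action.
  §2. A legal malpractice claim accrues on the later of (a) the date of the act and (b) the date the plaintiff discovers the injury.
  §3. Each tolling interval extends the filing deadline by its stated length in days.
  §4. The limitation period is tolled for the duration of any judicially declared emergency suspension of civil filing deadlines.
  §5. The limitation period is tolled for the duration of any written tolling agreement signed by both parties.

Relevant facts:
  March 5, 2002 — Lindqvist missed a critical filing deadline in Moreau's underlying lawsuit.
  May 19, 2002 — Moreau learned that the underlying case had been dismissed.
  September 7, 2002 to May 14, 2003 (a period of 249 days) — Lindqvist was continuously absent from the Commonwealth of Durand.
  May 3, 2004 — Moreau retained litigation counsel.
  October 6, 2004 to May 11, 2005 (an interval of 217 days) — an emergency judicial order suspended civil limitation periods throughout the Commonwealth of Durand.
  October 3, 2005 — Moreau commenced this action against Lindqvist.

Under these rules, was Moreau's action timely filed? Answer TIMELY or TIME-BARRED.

Because discovery on May 19, 2002 post-dates the March 5, 2002 act, accrual under the later-of rule falls on May 19, 2002.
Adding the 3 years base period to May 19, 2002 gives a deadline of May 19, 2005, before any tolling.
The emergency suspension of filing deadlines from October 6, 2004 to May 11, 2005 tolled the period for 217 days, extending the deadline to December 22, 2005.
No stated provision tolls the period for the defendant's absence, so the interval from September 7, 2002 to May 14, 2003 has no effect on the deadline.
None of the other events listed affects the running of the period under the stated rules.
Filing on October 3, 2005 beat the December 22, 2005 deadline — the action is timely.

TIMELY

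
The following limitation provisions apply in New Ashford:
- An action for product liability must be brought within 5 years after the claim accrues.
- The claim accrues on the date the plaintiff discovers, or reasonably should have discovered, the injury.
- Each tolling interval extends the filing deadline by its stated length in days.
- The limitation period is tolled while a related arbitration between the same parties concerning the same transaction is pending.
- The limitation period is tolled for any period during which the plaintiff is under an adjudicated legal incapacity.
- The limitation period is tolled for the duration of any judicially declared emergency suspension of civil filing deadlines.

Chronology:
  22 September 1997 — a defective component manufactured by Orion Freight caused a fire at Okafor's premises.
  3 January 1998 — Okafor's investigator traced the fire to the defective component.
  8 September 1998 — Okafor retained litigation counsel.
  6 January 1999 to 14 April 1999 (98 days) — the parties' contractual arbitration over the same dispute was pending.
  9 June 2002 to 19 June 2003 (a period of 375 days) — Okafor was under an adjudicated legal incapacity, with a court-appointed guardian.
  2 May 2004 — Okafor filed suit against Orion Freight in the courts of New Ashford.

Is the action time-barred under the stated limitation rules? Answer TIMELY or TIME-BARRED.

Under the discovery rule, the claim accrued on 3 January 1998, when Okafor discovered the injury — not on the 22 September 1997 date of the underlying act.
The untolled deadline — 5 years after 3 January 1998 — is 3 January 2003.
Because the pending related arbitration ran from 6 January 1999 to 14 April 1999, the deadline is extended by 98 days to 11 April 2003.
Because the plaintiff's legal incapacity ran from 9 June 2002 to 19 June 2003, the deadline is extended by 375 days to 20 April 2004.
Nothing else in the chronology tolls or restarts the period.
Filing on 2 May 2004 missed the 20 April 2004 deadline — the action is time-barred.

TIME-BARRED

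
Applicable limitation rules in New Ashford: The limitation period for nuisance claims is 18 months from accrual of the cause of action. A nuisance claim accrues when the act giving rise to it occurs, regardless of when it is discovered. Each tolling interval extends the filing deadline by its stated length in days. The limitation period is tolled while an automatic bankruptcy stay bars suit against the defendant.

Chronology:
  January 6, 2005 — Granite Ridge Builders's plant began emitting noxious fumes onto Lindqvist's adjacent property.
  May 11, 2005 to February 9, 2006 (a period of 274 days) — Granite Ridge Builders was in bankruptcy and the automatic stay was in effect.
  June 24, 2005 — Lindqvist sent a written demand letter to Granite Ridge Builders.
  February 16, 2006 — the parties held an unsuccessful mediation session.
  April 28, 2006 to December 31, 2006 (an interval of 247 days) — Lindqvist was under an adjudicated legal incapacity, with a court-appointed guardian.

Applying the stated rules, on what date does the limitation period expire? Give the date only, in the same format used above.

The claim accrued on January 6, 2005, when the wrongful act occurred.
The untolled deadline — 18 months after January 6, 2005 — is July 6, 2006.
The automatic bankruptcy stay from May 11, 2005 to February 9, 2006 tolled the period for 274 days, extending the deadline to April 6, 2007.
Although the plaintiff's incapacity ran from April 28, 2006 to December 31, 2006, the stated rules do not make that a tolling event, so it is disregarded.
The other events in the timeline have no effect on the limitation period under the stated rules.

April 6, 2007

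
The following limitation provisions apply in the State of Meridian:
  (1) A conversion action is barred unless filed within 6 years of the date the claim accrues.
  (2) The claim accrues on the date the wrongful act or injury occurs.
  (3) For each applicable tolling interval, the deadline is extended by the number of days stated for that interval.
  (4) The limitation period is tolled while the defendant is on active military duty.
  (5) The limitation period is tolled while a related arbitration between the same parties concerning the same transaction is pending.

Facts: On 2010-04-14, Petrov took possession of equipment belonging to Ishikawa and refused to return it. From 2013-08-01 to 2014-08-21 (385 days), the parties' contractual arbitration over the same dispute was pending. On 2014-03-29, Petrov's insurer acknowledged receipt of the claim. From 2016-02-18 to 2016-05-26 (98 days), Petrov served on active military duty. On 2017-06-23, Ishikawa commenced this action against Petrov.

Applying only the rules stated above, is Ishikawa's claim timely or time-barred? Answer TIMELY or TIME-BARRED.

TIMELY

The claim accrued on 2010-04-14, when the wrongful act occurred.
Adding the 6 years base period to 2010-04-14 gives a deadline of 2016-04-14, before any tolling.
Because the pending related arbitration ran from 2013-08-01 to 2014-08-21, the deadline is extended by 385 days to 2017-05-04.
The period was tolled for 98 days by the defendant's active military service (2016-02-18 to 2016-05-26), pushing the deadline to 2017-08-10.
The other events in the timeline have no effect on the limitation period under the stated rules.
Ishikawa filed on 2017-06-23, before the 2017-08-10 deadline, so the action is timely.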